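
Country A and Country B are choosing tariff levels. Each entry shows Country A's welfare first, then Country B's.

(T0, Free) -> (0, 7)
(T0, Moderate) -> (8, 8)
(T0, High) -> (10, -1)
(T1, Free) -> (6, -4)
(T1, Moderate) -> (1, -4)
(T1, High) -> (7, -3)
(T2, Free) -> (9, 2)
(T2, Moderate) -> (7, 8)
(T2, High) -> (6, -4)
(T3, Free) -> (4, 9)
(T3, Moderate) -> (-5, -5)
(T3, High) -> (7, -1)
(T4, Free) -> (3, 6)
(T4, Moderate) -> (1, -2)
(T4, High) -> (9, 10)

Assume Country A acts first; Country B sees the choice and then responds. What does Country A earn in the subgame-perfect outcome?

Work backward from Country B's decision.
- T0: Country B compares 7, 8, -1 and picks Moderate; Country A would get 8.
- T1: Country B compares -4, -4, -3 and picks High; Country A would get 7.
- T2: Country B compares 2, 8, -4 and picks Moderate; Country A would get 7.
- T3: Country B compares 9, -5, -1 and picks Free; Country A would get 4.
- T4: Country B compares 6, -2, 10 and picks High; Country A would get 9.
Country A's induced payoffs are 8, 7, 7, 4, 9, so Country A commits to T4. Subgame-perfect outcome: (T4, High) with payoffs (9, 10).

9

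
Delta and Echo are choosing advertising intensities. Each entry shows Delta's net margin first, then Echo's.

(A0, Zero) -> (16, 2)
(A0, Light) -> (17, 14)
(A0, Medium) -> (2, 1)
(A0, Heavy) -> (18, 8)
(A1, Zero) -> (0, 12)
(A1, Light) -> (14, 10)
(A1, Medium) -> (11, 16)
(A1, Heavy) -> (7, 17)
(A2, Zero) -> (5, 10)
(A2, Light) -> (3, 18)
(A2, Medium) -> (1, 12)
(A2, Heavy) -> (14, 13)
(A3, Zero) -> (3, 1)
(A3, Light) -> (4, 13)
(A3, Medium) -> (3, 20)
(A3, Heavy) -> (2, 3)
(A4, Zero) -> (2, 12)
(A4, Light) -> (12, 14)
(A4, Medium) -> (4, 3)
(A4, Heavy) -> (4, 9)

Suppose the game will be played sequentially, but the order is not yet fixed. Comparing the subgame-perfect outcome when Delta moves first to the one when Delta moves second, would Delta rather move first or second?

first

If Delta leads: Echo's best replies are A0→Light, A1→Heavy, A2→Light, A3→Medium, A4→Light; Delta's induced payoffs 17, 7, 3, 3, 12; outcome (A0, Light), payoffs (17, 14).
If Echo leads: Delta's best replies are Zero→A0, Light→A0, Medium→A1, Heavy→A0; Echo's induced payoffs 2, 14, 16, 8; outcome (A1, Medium), payoffs (11, 16).
Delta gets 17 moving first and 11 moving second, so Delta prefers to move first.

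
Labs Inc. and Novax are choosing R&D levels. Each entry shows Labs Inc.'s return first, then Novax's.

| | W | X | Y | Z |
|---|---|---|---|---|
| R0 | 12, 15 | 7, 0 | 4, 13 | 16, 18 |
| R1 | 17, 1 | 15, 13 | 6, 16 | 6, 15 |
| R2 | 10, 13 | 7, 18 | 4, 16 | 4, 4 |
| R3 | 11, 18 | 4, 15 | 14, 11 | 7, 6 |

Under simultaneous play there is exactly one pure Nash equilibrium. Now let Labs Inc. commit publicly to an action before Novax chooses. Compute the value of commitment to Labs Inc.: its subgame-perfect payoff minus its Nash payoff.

0

Novax best-responds to each possible Labs Inc. move:
- R0: Novax compares 15, 0, 13, 18 and picks Z; Labs Inc. would get 16.
- R1: Novax compares 1, 13, 16, 15 and picks Y; Labs Inc. would get 6.
- R2: Novax compares 13, 18, 16, 4 and picks X; Labs Inc. would get 7.
- R3: Novax compares 18, 15, 11, 6 and picks W; Labs Inc. would get 11.
Labs Inc.'s induced payoffs are 16, 6, 7, 11, so Labs Inc. commits to R0. Subgame-perfect outcome: (R0, Z) with payoffs (16, 18).
Under simultaneous play:
Labs Inc.'s best replies: W→R1; X→R1; Y→R3; Z→R0.
Novax's best replies: R0→Z; R1→Y; R2→X; R3→W.
The unique mutual best reply is (R0, Z), giving (16, 18).
Labs Inc.'s commitment gain: 16 − 16 = 0.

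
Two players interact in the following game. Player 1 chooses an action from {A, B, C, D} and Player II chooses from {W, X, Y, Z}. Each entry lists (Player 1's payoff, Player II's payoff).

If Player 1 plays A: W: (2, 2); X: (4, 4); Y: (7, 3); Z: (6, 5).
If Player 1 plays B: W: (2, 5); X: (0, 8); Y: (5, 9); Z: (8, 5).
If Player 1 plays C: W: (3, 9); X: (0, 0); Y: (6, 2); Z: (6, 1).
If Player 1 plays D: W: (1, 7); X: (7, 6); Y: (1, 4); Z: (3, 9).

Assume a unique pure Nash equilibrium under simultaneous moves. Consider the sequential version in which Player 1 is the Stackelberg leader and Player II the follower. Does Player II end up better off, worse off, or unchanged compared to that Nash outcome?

worse off

Backward induction with Player 1 moving first.
- A → Player II plays Z (best of 2, 4, 3, 5); Player 1 gets 6.
- B → Player II plays Y (best of 5, 8, 9, 5); Player 1 gets 5.
- C → Player II plays W (best of 9, 0, 2, 1); Player 1 gets 3.
- D → Player II plays Z (best of 7, 6, 4, 9); Player 1 gets 3.
Among 6, 5, 3, 3, the best is 6 at A. Subgame-perfect outcome: (A, Z) with payoffs (6, 5).
Under simultaneous play:
Player 1's best replies: W→C; X→D; Y→A; Z→B.
Player II's best replies: A→Z; B→Y; C→W; D→Z.
The unique mutual best reply is (C, W), giving (3, 9).
Player II earns 5 sequentially versus 9 at the Nash outcome: worse off.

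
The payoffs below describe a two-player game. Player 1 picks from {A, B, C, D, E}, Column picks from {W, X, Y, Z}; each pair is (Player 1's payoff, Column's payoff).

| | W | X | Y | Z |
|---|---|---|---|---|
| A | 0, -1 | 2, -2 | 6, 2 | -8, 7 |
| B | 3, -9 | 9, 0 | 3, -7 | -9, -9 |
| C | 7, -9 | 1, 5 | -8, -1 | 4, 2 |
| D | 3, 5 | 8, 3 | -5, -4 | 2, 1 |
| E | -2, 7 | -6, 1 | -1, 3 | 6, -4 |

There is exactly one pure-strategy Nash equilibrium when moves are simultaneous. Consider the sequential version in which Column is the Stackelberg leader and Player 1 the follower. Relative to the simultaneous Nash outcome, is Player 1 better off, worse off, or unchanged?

worse off

Backward induction with Column moving first.
- W: Player 1 compares 0, 3, 7, 3, -2 and picks C; Column would get -9.
- X: Player 1 compares 2, 9, 1, 8, -6 and picks B; Column would get 0.
- Y: Player 1 compares 6, 3, -8, -5, -1 and picks A; Column would get 2.
- Z: Player 1 compares -8, -9, 4, 2, 6 and picks E; Column would get -4.
Among -9, 0, 2, -4, the best is 2 at Y. Subgame-perfect outcome: (A, Y) with payoffs (6, 2).
Under simultaneous play:
Player 1's best replies: W→C; X→B; Y→A; Z→E.
Column's best replies: A→Z; B→X; C→X; D→W; E→W.
The unique mutual best reply is (B, X), giving (9, 0).
Player 1 earns 6 sequentially versus 9 at the Nash outcome: worse off.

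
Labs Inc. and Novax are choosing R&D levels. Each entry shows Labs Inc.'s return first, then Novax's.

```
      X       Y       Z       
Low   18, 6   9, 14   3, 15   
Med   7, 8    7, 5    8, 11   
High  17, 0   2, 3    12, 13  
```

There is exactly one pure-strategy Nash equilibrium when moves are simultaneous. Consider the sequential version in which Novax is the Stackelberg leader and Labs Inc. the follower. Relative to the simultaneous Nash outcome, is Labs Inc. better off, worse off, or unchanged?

Solve by backward induction (Novax leads).
- X: BR = Low, leader payoff 6.
- Y: BR = Low, leader payoff 14.
- Z: BR = High, leader payoff 13.
Among 6, 14, 13, the best is 14 at Y. Subgame-perfect outcome: (Low, Y) with payoffs (9, 14).
For the simultaneous game, intersect best replies.
Labs Inc.'s best replies: X→Low; Y→Low; Z→High.
Novax's best replies: Low→Z; Med→Z; High→Z.
The unique mutual best reply is (High, Z), giving (12, 13).
Labs Inc. earns 9 sequentially versus 12 at the Nash outcome: worse off.

worse off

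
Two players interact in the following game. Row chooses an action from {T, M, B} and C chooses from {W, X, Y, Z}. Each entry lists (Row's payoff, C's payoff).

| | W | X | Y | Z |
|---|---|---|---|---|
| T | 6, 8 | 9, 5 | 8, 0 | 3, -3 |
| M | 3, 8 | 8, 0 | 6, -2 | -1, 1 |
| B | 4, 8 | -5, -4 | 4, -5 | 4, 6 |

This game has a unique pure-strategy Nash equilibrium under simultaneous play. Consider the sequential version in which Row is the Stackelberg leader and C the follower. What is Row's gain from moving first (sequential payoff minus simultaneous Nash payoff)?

Solve by backward induction (Row leads).
- T: C compares 8, 5, 0, -3 and picks W; Row would get 6.
- M: C compares 8, 0, -2, 1 and picks W; Row would get 3.
- B: C compares 8, -4, -5, 6 and picks W; Row would get 4.
Among 6, 3, 4, the best is 6 at T. Subgame-perfect outcome: (T, W) with payoffs (6, 8).
Now find the simultaneous Nash equilibrium.
Row's best replies: W→T; X→T; Y→T; Z→B.
C's best replies: T→W; M→W; B→W.
The unique mutual best reply is (T, W), giving (6, 8).
Row's commitment gain: 6 − 6 = 0.

0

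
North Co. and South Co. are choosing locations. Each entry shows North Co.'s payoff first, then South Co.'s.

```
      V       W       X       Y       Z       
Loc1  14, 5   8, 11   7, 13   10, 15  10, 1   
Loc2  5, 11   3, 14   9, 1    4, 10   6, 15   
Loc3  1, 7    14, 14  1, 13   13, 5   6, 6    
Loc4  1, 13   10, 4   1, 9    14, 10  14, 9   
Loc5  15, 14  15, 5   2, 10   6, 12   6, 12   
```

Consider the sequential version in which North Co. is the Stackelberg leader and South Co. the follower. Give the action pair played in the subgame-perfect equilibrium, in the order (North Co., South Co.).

South Co. best-responds to each possible North Co. move:
- Loc1: BR = Y, leader payoff 10.
- Loc2: BR = Z, leader payoff 6.
- Loc3: BR = W, leader payoff 14.
- Loc4: BR = V, leader payoff 1.
- Loc5: BR = V, leader payoff 15.
North Co.'s induced payoffs are 10, 6, 14, 1, 15, so North Co. commits to Loc5. Subgame-perfect outcome: (Loc5, V) with payoffs (15, 14).

(Loc5, V)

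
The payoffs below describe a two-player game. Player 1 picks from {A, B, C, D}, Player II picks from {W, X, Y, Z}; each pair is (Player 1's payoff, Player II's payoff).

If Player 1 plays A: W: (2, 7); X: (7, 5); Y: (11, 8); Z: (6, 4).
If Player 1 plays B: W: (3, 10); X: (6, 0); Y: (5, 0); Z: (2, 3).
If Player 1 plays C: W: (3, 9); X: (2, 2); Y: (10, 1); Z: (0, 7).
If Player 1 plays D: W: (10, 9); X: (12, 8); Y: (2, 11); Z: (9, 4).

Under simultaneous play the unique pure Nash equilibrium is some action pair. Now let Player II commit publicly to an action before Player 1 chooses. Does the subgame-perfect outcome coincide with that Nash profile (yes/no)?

no

Solve by backward induction (Player II leads).
- W: BR = D, leader payoff 9.
- X: BR = D, leader payoff 8.
- Y: BR = A, leader payoff 8.
- Z: BR = D, leader payoff 4.
Maximizing over 9, 8, 8, 4, Player II chooses W. Subgame-perfect outcome: (D, W) with payoffs (10, 9).
For the simultaneous game, intersect best replies.
Player 1's best replies: W→D; X→D; Y→A; Z→D.
Player II's best replies: A→Y; B→W; C→W; D→Y.
The unique mutual best reply is (A, Y), giving (11, 8).
Sequential outcome (D, W) differs from the Nash profile (A, Y).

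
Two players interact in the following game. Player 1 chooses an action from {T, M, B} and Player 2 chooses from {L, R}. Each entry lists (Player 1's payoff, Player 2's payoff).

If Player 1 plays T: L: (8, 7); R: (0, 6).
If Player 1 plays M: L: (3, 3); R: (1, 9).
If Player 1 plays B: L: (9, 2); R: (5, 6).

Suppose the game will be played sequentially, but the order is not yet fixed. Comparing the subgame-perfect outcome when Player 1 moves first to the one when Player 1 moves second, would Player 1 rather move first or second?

first

If Player 1 leads: Player 2's best replies are T→L, M→R, B→R; Player 1's induced payoffs 8, 1, 5; outcome (T, L), payoffs (8, 7).
If Player 2 leads: Player 1's best replies are L→B, R→B; Player 2's induced payoffs 2, 6; outcome (B, R), payoffs (5, 6).
Player 1 gets 8 moving first and 5 moving second, so Player 1 prefers to move first.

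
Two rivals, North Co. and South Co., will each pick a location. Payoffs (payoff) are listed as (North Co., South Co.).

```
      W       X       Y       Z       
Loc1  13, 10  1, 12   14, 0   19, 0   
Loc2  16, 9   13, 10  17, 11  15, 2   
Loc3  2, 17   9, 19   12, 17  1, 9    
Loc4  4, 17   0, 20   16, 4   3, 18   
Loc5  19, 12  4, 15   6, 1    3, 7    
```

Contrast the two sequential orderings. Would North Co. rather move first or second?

second

If North Co. leads: South Co.'s best replies are Loc1→X, Loc2→Y, Loc3→X, Loc4→X, Loc5→X; North Co.'s induced payoffs 1, 17, 9, 0, 4; outcome (Loc2, Y), payoffs (17, 11).
If South Co. leads: North Co.'s best replies are W→Loc5, X→Loc2, Y→Loc2, Z→Loc1; South Co.'s induced payoffs 12, 10, 11, 0; outcome (Loc5, W), payoffs (19, 12).
North Co. gets 17 moving first and 19 moving second, so North Co. prefers to move second.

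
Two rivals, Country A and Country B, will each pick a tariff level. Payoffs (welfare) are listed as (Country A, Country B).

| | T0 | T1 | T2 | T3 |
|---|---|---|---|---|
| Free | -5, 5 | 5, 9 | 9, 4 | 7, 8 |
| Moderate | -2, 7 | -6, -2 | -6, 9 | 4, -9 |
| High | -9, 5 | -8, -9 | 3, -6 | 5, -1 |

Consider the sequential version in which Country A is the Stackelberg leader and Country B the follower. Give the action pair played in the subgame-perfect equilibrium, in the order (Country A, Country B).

(Free, T1)

Country B best-responds to each possible Country A move:
- Free: Country B compares 5, 9, 4, 8 and picks T1; Country A would get 5.
- Moderate: Country B compares 7, -2, 9, -9 and picks T2; Country A would get -6.
- High: Country B compares 5, -9, -6, -1 and picks T0; Country A would get -9.
Among 5, -6, -9, the best is 5 at Free. Subgame-perfect outcome: (Free, T1) with payoffs (5, 9).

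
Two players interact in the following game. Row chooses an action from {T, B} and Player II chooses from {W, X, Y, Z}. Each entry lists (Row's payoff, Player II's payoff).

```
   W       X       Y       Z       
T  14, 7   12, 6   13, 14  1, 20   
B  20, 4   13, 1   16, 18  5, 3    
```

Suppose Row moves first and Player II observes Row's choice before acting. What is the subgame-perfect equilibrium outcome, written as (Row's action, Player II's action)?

(B, Y)

Solve by backward induction (Row leads).
- T: BR = Z, leader payoff 1.
- B: BR = Y, leader payoff 16.
Among 1, 16, the best is 16 at B. Subgame-perfect outcome: (B, Y) with payoffs (16, 18).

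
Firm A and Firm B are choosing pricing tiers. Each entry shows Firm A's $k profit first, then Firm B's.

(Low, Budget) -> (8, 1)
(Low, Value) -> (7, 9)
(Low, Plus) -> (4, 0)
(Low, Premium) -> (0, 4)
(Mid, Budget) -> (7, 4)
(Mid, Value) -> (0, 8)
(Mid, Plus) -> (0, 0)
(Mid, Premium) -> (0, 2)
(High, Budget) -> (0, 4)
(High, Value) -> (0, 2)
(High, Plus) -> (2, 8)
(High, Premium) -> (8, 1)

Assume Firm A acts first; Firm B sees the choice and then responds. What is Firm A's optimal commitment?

Solve by backward induction (Firm A leads).
- Low: BR = Value, leader payoff 7.
- Mid: BR = Value, leader payoff 0.
- High: BR = Plus, leader payoff 2.
Among 7, 0, 2, the best is 7 at Low. Subgame-perfect outcome: (Low, Value) with payoffs (7, 9).

Low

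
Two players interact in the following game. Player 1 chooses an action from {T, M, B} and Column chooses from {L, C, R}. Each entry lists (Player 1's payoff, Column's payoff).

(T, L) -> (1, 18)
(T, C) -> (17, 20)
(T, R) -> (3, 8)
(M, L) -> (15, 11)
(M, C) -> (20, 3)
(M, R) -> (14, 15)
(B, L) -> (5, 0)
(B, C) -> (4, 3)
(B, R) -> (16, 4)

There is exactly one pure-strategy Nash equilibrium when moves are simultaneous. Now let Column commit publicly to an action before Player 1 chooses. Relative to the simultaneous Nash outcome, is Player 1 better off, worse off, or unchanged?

worse off

Work backward from Player 1's decision.
- L → Player 1 plays M (best of 1, 15, 5); Column gets 11.
- C → Player 1 plays M (best of 17, 20, 4); Column gets 3.
- R → Player 1 plays B (best of 3, 14, 16); Column gets 4.
Maximizing over 11, 3, 4, Column chooses L. Subgame-perfect outcome: (M, L) with payoffs (15, 11).
For the simultaneous game, intersect best replies.
Player 1's best replies: L→M; C→M; R→B.
Column's best replies: T→C; M→R; B→R.
The unique mutual best reply is (B, R), giving (16, 4).
Player 1 earns 15 sequentially versus 16 at the Nash outcome: worse off.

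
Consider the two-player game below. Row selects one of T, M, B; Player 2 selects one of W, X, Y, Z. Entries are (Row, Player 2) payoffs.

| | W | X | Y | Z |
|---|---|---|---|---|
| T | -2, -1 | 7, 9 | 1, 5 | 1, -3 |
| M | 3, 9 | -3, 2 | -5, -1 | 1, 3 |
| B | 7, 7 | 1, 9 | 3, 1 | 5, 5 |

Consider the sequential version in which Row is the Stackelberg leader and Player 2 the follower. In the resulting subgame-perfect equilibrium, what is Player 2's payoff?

9

Solve by backward induction (Row leads).
- T: Player 2 compares -1, 9, 5, -3 and picks X; Row would get 7.
- M: Player 2 compares 9, 2, -1, 3 and picks W; Row would get 3.
- B: Player 2 compares 7, 9, 1, 5 and picks X; Row would get 1.
Maximizing over 7, 3, 1, Row chooses T. Subgame-perfect outcome: (T, X) with payoffs (7, 9).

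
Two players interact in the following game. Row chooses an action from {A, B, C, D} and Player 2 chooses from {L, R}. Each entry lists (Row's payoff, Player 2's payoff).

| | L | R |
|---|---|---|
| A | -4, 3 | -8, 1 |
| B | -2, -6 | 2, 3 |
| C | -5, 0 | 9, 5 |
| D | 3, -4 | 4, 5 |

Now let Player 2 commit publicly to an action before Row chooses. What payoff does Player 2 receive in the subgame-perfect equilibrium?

5

Backward induction with Player 2 moving first.
- L → Row plays D (best of -4, -2, -5, 3); Player 2 gets -4.
- R → Row plays C (best of -8, 2, 9, 4); Player 2 gets 5.
Among -4, 5, the best is 5 at R. Subgame-perfect outcome: (C, R) with payoffs (9, 5).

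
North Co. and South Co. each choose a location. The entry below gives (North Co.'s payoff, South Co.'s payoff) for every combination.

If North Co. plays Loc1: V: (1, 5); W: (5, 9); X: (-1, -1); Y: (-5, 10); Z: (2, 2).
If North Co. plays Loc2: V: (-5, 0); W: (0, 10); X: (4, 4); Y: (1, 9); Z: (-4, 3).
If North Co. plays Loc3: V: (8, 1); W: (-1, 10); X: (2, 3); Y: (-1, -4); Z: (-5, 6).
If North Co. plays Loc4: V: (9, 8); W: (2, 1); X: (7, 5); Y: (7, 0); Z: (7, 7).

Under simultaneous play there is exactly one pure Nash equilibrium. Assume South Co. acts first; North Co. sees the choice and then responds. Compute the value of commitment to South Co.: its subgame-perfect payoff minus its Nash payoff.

1

Backward induction with South Co. moving first.
- V → North Co. plays Loc4 (best of 1, -5, 8, 9); South Co. gets 8.
- W → North Co. plays Loc1 (best of 5, 0, -1, 2); South Co. gets 9.
- X → North Co. plays Loc4 (best of -1, 4, 2, 7); South Co. gets 5.
- Y → North Co. plays Loc4 (best of -5, 1, -1, 7); South Co. gets 0.
- Z → North Co. plays Loc4 (best of 2, -4, -5, 7); South Co. gets 7.
South Co.'s induced payoffs are 8, 9, 5, 0, 7, so South Co. commits to W. Subgame-perfect outcome: (Loc1, W) with payoffs (5, 9).
Now find the simultaneous Nash equilibrium.
North Co.'s best replies: V→Loc4; W→Loc1; X→Loc4; Y→Loc4; Z→Loc4.
South Co.'s best replies: Loc1→Y; Loc2→W; Loc3→W; Loc4→V.
The unique mutual best reply is (Loc4, V), giving (9, 8).
South Co.'s commitment gain: 9 − 8 = 1.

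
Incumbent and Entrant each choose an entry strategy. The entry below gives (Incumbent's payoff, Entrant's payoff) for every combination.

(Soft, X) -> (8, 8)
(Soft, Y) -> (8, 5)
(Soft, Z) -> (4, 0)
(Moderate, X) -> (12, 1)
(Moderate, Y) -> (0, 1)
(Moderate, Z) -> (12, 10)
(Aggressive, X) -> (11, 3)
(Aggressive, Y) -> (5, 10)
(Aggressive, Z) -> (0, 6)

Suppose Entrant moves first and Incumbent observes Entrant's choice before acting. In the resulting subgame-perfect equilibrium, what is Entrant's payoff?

10

Incumbent best-responds to each possible Entrant move:
- X: BR = Moderate, leader payoff 1.
- Y: BR = Soft, leader payoff 5.
- Z: BR = Moderate, leader payoff 10.
Maximizing over 1, 5, 10, Entrant chooses Z. Subgame-perfect outcome: (Moderate, Z) with payoffs (12, 10).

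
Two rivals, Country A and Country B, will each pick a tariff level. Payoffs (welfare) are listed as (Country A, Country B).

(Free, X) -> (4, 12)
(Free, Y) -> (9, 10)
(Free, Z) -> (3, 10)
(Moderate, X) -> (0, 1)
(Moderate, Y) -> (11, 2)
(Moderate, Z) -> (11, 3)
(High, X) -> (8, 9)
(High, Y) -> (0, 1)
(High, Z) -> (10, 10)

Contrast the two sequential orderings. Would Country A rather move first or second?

If Country A leads: Country B's best replies are Free→X, Moderate→Z, High→Z; Country A's induced payoffs 4, 11, 10; outcome (Moderate, Z), payoffs (11, 3).
If Country B leads: Country A's best replies are X→High, Y→Moderate, Z→Moderate; Country B's induced payoffs 9, 2, 3; outcome (High, X), payoffs (8, 9).
Country A gets 11 moving first and 8 moving second, so Country A prefers to move first.

first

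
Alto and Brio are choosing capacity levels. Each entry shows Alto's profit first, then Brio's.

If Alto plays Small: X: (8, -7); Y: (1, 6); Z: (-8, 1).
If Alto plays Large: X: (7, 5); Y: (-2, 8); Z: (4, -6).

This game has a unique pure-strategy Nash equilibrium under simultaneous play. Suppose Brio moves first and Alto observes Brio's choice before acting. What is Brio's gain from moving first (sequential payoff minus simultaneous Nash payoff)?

0

Backward induction with Brio moving first.
- X: Alto compares 8, 7 and picks Small; Brio would get -7.
- Y: Alto compares 1, -2 and picks Small; Brio would get 6.
- Z: Alto compares -8, 4 and picks Large; Brio would get -6.
Maximizing over -7, 6, -6, Brio chooses Y. Subgame-perfect outcome: (Small, Y) with payoffs (1, 6).
For the simultaneous game, intersect best replies.
Alto's best replies: X→Small; Y→Small; Z→Large.
Brio's best replies: Small→Y; Large→Y.
Only (Small, Y) has each player best-responding; Nash payoffs (1, 6).
Brio's commitment gain: 6 − 6 = 0.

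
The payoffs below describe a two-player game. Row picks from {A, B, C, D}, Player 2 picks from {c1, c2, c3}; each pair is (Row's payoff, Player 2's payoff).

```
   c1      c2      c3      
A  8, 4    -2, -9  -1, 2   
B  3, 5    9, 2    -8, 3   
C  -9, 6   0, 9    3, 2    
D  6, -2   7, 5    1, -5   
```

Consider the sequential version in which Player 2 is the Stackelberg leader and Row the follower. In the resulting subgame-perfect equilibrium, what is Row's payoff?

Backward induction with Player 2 moving first.
- c1: BR = A, leader payoff 4.
- c2: BR = B, leader payoff 2.
- c3: BR = C, leader payoff 2.
Among 4, 2, 2, the best is 4 at c1. Subgame-perfect outcome: (A, c1) with payoffs (8, 4).

8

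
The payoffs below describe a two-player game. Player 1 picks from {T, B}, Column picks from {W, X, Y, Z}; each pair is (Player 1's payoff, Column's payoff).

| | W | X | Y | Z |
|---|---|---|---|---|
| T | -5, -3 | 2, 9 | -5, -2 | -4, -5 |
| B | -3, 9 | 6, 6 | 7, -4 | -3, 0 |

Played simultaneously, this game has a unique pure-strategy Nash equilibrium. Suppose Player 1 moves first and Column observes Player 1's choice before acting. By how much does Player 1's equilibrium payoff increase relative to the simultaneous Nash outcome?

5

Column best-responds to each possible Player 1 move:
- T: Column compares -3, 9, -2, -5 and picks X; Player 1 would get 2.
- B: Column compares 9, 6, -4, 0 and picks W; Player 1 would get -3.
Maximizing over 2, -3, Player 1 chooses T. Subgame-perfect outcome: (T, X) with payoffs (2, 9).
Under simultaneous play:
Player 1's best replies: W→B; X→B; Y→B; Z→B.
Column's best replies: T→X; B→W.
The unique mutual best reply is (B, W), giving (-3, 9).
Player 1's commitment gain: 2 − -3 = 5.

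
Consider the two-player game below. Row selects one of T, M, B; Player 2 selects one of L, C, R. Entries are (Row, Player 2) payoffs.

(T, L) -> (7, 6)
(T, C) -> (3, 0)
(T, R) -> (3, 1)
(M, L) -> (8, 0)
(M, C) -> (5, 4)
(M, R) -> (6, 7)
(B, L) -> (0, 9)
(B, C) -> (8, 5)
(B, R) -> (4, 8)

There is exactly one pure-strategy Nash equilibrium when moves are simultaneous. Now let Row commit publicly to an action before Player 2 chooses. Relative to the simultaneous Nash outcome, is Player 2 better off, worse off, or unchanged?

worse off

Player 2 best-responds to each possible Row move:
- T: Player 2 compares 6, 0, 1 and picks L; Row would get 7.
- M: Player 2 compares 0, 4, 7 and picks R; Row would get 6.
- B: Player 2 compares 9, 5, 8 and picks L; Row would get 0.
Row's induced payoffs are 7, 6, 0, so Row commits to T. Subgame-perfect outcome: (T, L) with payoffs (7, 6).
Now find the simultaneous Nash equilibrium.
Row's best replies: L→M; C→B; R→M.
Player 2's best replies: T→L; M→R; B→L.
Only (M, R) has each player best-responding; Nash payoffs (6, 7).
Player 2 earns 6 sequentially versus 7 at the Nash outcome: worse off.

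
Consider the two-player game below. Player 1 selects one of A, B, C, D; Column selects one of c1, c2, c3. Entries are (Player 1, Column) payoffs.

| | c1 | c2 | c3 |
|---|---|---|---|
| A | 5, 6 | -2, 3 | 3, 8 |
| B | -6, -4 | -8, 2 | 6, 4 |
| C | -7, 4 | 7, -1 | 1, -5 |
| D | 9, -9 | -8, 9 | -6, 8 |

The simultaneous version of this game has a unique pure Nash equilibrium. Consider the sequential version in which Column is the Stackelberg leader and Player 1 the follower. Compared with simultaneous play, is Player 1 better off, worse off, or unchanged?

unchanged

Solve by backward induction (Column leads).
- c1: BR = D, leader payoff -9.
- c2: BR = C, leader payoff -1.
- c3: BR = B, leader payoff 4.
Among -9, -1, 4, the best is 4 at c3. Subgame-perfect outcome: (B, c3) with payoffs (6, 4).
For the simultaneous game, intersect best replies.
Player 1's best replies: c1→D; c2→C; c3→B.
Column's best replies: A→c3; B→c3; C→c1; D→c2.
Only (B, c3) has each player best-responding; Nash payoffs (6, 4).
Player 1 earns 6 sequentially versus 6 at the Nash outcome: unchanged.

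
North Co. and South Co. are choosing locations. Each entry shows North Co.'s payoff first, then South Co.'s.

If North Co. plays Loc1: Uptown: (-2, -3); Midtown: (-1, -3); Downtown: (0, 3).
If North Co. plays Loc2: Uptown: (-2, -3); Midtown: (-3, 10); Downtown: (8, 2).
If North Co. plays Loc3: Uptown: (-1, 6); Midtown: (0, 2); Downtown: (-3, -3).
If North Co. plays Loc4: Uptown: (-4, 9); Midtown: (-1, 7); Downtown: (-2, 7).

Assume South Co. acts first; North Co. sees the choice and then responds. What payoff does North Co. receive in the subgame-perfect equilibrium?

Backward induction with South Co. moving first.
- Uptown: BR = Loc3, leader payoff 6.
- Midtown: BR = Loc3, leader payoff 2.
- Downtown: BR = Loc2, leader payoff 2.
South Co.'s induced payoffs are 6, 2, 2, so South Co. commits to Uptown. Subgame-perfect outcome: (Loc3, Uptown) with payoffs (-1, 6).

-1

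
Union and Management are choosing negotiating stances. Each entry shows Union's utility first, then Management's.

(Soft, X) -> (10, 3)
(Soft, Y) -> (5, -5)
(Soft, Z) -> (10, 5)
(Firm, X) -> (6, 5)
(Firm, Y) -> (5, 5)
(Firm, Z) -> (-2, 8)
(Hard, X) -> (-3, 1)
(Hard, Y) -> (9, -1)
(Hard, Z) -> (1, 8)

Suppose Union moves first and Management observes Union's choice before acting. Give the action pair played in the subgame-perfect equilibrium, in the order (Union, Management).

(Soft, Z)

Work backward from Management's decision.
- Soft: Management compares 3, -5, 5 and picks Z; Union would get 10.
- Firm: Management compares 5, 5, 8 and picks Z; Union would get -2.
- Hard: Management compares 1, -1, 8 and picks Z; Union would get 1.
Maximizing over 10, -2, 1, Union chooses Soft. Subgame-perfect outcome: (Soft, Z) with payoffs (10, 5).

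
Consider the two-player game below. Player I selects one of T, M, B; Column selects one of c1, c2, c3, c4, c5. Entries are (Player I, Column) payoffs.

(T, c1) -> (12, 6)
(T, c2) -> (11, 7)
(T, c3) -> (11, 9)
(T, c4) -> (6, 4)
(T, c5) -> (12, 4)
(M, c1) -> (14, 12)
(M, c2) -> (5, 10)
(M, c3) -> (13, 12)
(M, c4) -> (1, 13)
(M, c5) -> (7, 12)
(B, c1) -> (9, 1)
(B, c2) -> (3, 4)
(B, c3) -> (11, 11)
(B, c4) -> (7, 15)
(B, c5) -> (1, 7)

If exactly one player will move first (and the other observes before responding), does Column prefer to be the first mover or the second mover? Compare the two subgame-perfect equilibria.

first

If Player I leads: Column's best replies are T→c3, M→c4, B→c4; Player I's induced payoffs 11, 1, 7; outcome (T, c3), payoffs (11, 9).
If Column leads: Player I's best replies are c1→M, c2→T, c3→M, c4→B, c5→T; Column's induced payoffs 12, 7, 12, 15, 4; outcome (B, c4), payoffs (7, 15).
Column gets 15 moving first and 9 moving second, so Column prefers to move first.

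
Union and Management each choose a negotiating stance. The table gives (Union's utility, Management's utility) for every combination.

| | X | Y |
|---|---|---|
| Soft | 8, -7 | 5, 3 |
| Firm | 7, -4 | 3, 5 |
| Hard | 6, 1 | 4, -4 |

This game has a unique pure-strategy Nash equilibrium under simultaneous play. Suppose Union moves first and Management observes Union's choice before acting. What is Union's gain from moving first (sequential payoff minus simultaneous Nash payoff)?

1

Work backward from Management's decision.
- Soft: BR = Y, leader payoff 5.
- Firm: BR = Y, leader payoff 3.
- Hard: BR = X, leader payoff 6.
Maximizing over 5, 3, 6, Union chooses Hard. Subgame-perfect outcome: (Hard, X) with payoffs (6, 1).
Now find the simultaneous Nash equilibrium.
Union's best replies: X→Soft; Y→Soft.
Management's best replies: Soft→Y; Firm→Y; Hard→X.
The unique mutual best reply is (Soft, Y), giving (5, 3).
Union's commitment gain: 6 − 5 = 1.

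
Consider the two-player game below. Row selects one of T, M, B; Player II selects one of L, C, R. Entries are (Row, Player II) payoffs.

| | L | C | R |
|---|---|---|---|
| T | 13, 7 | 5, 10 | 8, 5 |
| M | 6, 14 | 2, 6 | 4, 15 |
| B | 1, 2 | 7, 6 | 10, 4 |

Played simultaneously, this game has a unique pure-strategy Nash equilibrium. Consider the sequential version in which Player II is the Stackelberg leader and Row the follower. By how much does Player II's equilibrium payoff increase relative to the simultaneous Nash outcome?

Solve by backward induction (Player II leads).
- L: BR = T, leader payoff 7.
- C: BR = B, leader payoff 6.
- R: BR = B, leader payoff 4.
Maximizing over 7, 6, 4, Player II chooses L. Subgame-perfect outcome: (T, L) with payoffs (13, 7).
Now find the simultaneous Nash equilibrium.
Row's best replies: L→T; C→B; R→B.
Player II's best replies: T→C; M→R; B→C.
Only (B, C) has each player best-responding; Nash payoffs (7, 6).
Player II's commitment gain: 7 − 6 = 1.

1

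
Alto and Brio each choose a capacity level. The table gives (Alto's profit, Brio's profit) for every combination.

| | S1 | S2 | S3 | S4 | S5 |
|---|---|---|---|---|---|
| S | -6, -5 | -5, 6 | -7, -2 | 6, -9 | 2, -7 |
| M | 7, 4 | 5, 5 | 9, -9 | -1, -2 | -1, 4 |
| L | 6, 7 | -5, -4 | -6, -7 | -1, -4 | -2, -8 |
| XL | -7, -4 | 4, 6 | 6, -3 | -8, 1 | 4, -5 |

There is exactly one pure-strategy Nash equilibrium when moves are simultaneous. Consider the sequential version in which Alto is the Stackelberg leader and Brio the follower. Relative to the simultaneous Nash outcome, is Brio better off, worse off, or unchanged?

better off

Work backward from Brio's decision.
- S: Brio compares -5, 6, -2, -9, -7 and picks S2; Alto would get -5.
- M: Brio compares 4, 5, -9, -2, 4 and picks S2; Alto would get 5.
- L: Brio compares 7, -4, -7, -4, -8 and picks S1; Alto would get 6.
- XL: Brio compares -4, 6, -3, 1, -5 and picks S2; Alto would get 4.
Among -5, 5, 6, 4, the best is 6 at L. Subgame-perfect outcome: (L, S1) with payoffs (6, 7).
Now find the simultaneous Nash equilibrium.
Alto's best replies: S1→M; S2→M; S3→M; S4→S; S5→XL.
Brio's best replies: S→S2; M→S2; L→S1; XL→S2.
The unique mutual best reply is (M, S2), giving (5, 5).
Brio earns 7 sequentially versus 5 at the Nash outcome: better off.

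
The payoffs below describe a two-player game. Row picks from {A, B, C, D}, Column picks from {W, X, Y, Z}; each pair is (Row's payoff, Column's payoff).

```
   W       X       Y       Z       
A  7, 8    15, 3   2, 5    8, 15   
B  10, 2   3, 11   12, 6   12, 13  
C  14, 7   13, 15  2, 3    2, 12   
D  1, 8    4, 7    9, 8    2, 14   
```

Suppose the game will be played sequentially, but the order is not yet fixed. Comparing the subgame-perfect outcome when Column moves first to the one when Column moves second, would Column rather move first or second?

If Row leads: Column's best replies are A→Z, B→Z, C→X, D→Z; Row's induced payoffs 8, 12, 13, 2; outcome (C, X), payoffs (13, 15).
If Column leads: Row's best replies are W→C, X→A, Y→B, Z→B; Column's induced payoffs 7, 3, 6, 13; outcome (B, Z), payoffs (12, 13).
Column gets 13 moving first and 15 moving second, so Column prefers to move second.

second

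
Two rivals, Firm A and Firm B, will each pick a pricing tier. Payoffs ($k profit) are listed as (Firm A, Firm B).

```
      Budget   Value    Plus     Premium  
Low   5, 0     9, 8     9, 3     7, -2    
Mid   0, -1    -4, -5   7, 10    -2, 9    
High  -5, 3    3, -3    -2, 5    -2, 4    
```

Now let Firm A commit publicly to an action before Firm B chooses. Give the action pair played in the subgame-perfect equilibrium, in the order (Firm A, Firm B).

(Low, Value)

Solve by backward induction (Firm A leads).
- Low: BR = Value, leader payoff 9.
- Mid: BR = Plus, leader payoff 7.
- High: BR = Plus, leader payoff -2.
Among 9, 7, -2, the best is 9 at Low. Subgame-perfect outcome: (Low, Value) with payoffs (9, 8).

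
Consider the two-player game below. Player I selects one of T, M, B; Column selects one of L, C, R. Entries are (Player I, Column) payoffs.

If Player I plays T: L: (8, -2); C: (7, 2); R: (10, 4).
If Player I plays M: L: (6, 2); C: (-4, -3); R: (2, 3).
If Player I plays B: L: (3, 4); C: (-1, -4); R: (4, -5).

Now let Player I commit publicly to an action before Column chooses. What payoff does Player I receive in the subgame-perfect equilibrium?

Work backward from Column's decision.
- T: BR = R, leader payoff 10.
- M: BR = R, leader payoff 2.
- B: BR = L, leader payoff 3.
Maximizing over 10, 2, 3, Player I chooses T. Subgame-perfect outcome: (T, R) with payoffs (10, 4).

10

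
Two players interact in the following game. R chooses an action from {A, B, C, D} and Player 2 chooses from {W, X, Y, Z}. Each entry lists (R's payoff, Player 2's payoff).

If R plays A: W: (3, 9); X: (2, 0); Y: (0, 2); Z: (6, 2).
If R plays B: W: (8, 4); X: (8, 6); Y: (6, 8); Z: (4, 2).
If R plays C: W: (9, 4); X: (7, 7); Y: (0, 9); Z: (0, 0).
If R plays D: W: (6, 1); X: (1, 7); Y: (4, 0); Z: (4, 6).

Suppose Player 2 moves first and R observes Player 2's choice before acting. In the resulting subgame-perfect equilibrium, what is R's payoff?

Solve by backward induction (Player 2 leads).
- W → R plays C (best of 3, 8, 9, 6); Player 2 gets 4.
- X → R plays B (best of 2, 8, 7, 1); Player 2 gets 6.
- Y → R plays B (best of 0, 6, 0, 4); Player 2 gets 8.
- Z → R plays A (best of 6, 4, 0, 4); Player 2 gets 2.
Maximizing over 4, 6, 8, 2, Player 2 chooses Y. Subgame-perfect outcome: (B, Y) with payoffs (6, 8).

6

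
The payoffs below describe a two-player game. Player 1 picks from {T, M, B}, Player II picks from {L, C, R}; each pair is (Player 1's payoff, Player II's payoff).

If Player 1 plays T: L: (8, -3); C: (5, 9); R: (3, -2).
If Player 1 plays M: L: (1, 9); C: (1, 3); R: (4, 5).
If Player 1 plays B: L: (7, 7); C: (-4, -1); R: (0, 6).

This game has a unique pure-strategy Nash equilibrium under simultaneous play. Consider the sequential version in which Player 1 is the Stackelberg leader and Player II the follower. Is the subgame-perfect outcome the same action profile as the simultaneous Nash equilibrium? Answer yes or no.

no

Solve by backward induction (Player 1 leads).
- T: BR = C, leader payoff 5.
- M: BR = L, leader payoff 1.
- B: BR = L, leader payoff 7.
Player 1's induced payoffs are 5, 1, 7, so Player 1 commits to B. Subgame-perfect outcome: (B, L) with payoffs (7, 7).
Now find the simultaneous Nash equilibrium.
Player 1's best replies: L→T; C→T; R→M.
Player II's best replies: T→C; M→L; B→L.
The unique mutual best reply is (T, C), giving (5, 9).
Sequential outcome (B, L) differs from the Nash profile (T, C).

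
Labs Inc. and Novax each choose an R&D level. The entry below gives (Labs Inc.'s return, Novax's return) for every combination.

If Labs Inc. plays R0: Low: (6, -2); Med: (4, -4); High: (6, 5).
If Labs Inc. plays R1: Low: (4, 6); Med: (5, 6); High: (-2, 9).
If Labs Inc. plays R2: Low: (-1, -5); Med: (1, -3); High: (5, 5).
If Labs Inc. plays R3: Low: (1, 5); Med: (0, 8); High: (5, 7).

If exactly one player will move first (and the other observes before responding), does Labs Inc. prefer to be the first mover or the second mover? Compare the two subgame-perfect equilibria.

If Labs Inc. leads: Novax's best replies are R0→High, R1→High, R2→High, R3→Med; Labs Inc.'s induced payoffs 6, -2, 5, 0; outcome (R0, High), payoffs (6, 5).
If Novax leads: Labs Inc.'s best replies are Low→R0, Med→R1, High→R0; Novax's induced payoffs -2, 6, 5; outcome (R1, Med), payoffs (5, 6).
Labs Inc. gets 6 moving first and 5 moving second, so Labs Inc. prefers to move first.

first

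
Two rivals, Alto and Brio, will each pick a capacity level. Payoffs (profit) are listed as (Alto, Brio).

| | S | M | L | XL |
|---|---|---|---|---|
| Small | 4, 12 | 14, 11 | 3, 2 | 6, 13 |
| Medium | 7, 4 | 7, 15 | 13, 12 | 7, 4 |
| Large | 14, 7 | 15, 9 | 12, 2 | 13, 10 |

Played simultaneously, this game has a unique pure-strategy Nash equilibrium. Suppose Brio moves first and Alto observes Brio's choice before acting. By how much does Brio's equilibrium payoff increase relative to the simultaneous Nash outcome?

2

Backward induction with Brio moving first.
- S → Alto plays Large (best of 4, 7, 14); Brio gets 7.
- M → Alto plays Large (best of 14, 7, 15); Brio gets 9.
- L → Alto plays Medium (best of 3, 13, 12); Brio gets 12.
- XL → Alto plays Large (best of 6, 7, 13); Brio gets 10.
Brio's induced payoffs are 7, 9, 12, 10, so Brio commits to L. Subgame-perfect outcome: (Medium, L) with payoffs (13, 12).
Under simultaneous play:
Alto's best replies: S→Large; M→Large; L→Medium; XL→Large.
Brio's best replies: Small→XL; Medium→M; Large→XL.
The unique mutual best reply is (Large, XL), giving (13, 10).
Brio's commitment gain: 12 − 10 = 2.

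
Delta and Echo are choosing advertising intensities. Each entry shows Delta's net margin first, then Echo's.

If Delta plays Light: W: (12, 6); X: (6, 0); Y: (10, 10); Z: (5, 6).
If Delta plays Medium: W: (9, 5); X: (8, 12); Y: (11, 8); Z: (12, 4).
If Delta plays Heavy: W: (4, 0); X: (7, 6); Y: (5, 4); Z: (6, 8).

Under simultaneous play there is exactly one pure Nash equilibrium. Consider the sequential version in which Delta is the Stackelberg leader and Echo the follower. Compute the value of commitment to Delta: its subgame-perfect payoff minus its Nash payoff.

Solve by backward induction (Delta leads).
- Light: Echo compares 6, 0, 10, 6 and picks Y; Delta would get 10.
- Medium: Echo compares 5, 12, 8, 4 and picks X; Delta would get 8.
- Heavy: Echo compares 0, 6, 4, 8 and picks Z; Delta would get 6.
Among 10, 8, 6, the best is 10 at Light. Subgame-perfect outcome: (Light, Y) with payoffs (10, 10).
Now find the simultaneous Nash equilibrium.
Delta's best replies: W→Light; X→Medium; Y→Medium; Z→Medium.
Echo's best replies: Light→Y; Medium→X; Heavy→Z.
The unique mutual best reply is (Medium, X), giving (8, 12).
Delta's commitment gain: 10 − 8 = 2.

2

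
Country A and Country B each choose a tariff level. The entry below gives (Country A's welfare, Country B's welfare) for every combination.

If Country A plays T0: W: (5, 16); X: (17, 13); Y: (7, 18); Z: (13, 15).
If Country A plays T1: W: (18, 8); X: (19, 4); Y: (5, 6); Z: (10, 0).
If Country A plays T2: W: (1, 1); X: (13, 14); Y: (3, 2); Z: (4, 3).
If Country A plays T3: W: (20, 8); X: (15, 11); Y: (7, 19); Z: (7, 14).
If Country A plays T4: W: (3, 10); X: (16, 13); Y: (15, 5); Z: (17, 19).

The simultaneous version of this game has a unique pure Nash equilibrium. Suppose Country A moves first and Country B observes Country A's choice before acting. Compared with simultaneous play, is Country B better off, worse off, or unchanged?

worse off

Work backward from Country B's decision.
- T0: Country B compares 16, 13, 18, 15 and picks Y; Country A would get 7.
- T1: Country B compares 8, 4, 6, 0 and picks W; Country A would get 18.
- T2: Country B compares 1, 14, 2, 3 and picks X; Country A would get 13.
- T3: Country B compares 8, 11, 19, 14 and picks Y; Country A would get 7.
- T4: Country B compares 10, 13, 5, 19 and picks Z; Country A would get 17.
Country A's induced payoffs are 7, 18, 13, 7, 17, so Country A commits to T1. Subgame-perfect outcome: (T1, W) with payoffs (18, 8).
Now find the simultaneous Nash equilibrium.
Country A's best replies: W→T3; X→T1; Y→T4; Z→T4.
Country B's best replies: T0→Y; T1→W; T2→X; T3→Y; T4→Z.
The unique mutual best reply is (T4, Z), giving (17, 19).
Country B earns 8 sequentially versus 19 at the Nash outcome: worse off.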